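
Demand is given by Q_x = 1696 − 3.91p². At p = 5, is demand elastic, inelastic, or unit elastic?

At p = 5, Q_x = 1598.25.
dQ_x/dp = −2·3.91·p = −39.1.
Point elasticity E = (dQ_x/dp)·(p/Q_x) = -39.1 × 5/1598.25 ≈ -0.122.
|E| ≈ 0.122 < 1, so demand is inelastic.

inelastic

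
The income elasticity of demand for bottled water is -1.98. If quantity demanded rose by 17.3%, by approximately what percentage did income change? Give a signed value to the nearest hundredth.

%ΔQ ≈ E × %ΔI ⇒ %ΔI = %ΔQ / E = (17.3%)/(-1.98) ≈ -8.74%.

-8.74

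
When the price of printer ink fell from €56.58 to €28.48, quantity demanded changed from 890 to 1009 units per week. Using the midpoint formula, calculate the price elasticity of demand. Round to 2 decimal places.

%ΔQ = (1009 − 890)/[(890 + 1009)/2] = 119/949.5 ≈ 0.1253.
%Δp = (28.48 − 56.58)/[(56.58 + 28.48)/2] = -28.1/42.53 ≈ -0.6607.
Arc elasticity E = %ΔQ/%Δp ≈ 0.1253/-0.6607 ≈ -0.19.
|E| < 1: demand is inelastic over this range.

-0.19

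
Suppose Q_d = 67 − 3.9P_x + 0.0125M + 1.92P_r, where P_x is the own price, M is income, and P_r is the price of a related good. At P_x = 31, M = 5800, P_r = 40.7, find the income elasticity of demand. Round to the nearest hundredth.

0.75

Substituting, Q_d = 67 − 3.9(31) + 0.0125(5800) + 1.92(40.7) = 67 − 120.9 + 72.5 + 78.144 = 96.744.
∂Q_d/∂M = +0.0125, so E_I = 0.0125·(5800/96.744) ≈ 0.75.
E_I ∈ (0,1): normal good (necessity).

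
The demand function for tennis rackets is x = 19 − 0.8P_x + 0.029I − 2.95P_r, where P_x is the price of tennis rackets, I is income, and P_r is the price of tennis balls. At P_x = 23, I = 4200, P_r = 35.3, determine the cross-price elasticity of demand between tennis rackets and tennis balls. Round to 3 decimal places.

-5.701

First evaluate x: 19 − 0.8(23) + 0.029(4200) − 2.95(35.3) = 19 − 18.4 + 121.8 − 104.135 = 18.265.
∂x/∂P_r = −2.95, so E_xy = -2.95·(35.3/18.265) ≈ -5.701.
E_xy < 0: the goods are complements.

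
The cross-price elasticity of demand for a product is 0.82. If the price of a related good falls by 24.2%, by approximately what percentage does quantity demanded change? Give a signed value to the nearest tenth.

%ΔQ ≈ E × %ΔP_y = (0.82) × (-24.2%) ≈ -19.8%.

-19.8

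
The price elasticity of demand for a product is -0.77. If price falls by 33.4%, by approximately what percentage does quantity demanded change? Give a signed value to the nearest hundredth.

25.72

%ΔQ ≈ E × %ΔP = (-0.77) × (-33.4%) ≈ 25.72%.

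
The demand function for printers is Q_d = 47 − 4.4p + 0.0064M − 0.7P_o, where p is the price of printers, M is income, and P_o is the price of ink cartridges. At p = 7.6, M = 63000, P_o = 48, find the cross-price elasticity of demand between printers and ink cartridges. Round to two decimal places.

First evaluate Q_d: 47 − 4.4(7.6) + 0.0064(63000) − 0.7(48) = 47 − 33.44 + 403.2 − 33.6 = 383.16.
∂Q_d/∂P_o = −0.7, so E_xy = -0.7·(48/383.16) ≈ -0.09.
E_xy < 0: the goods are complements.

-0.09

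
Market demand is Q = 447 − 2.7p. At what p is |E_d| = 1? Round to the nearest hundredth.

For linear demand Q = a − bp, E = −bp/(a − bp). |E| = 1 ⇒ bp = a − bp ⇒ p = a/(2b).
p = 447/(2·2.7) ≈ 82.78.

82.78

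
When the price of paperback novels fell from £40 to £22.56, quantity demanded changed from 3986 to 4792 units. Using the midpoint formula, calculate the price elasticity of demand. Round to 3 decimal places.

-0.329

%Δq = (4792 − 3986)/[(3986 + 4792)/2] = 806/4389 ≈ 0.1836.
%Δp = (22.56 − 40)/[(40 + 22.56)/2] = -17.44/31.28 ≈ -0.5575.
Arc elasticity E = %Δq/%Δp ≈ 0.1836/-0.5575 ≈ -0.329.
|E| < 1: demand is inelastic over this range.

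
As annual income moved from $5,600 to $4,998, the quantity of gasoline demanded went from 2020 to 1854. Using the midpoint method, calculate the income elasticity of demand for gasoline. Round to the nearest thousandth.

%ΔQ = (1854 − 2020)/[(2020+1854)/2] = -166/1937 ≈ -0.0857.
%ΔI = (4,998 − 5,600)/[(5,600+4,998)/2] = -602/5299 ≈ -0.1136.
E_I = %ΔQ/%ΔI ≈ 0.754.
E_I ∈ (0,1): normal good (necessity).

0.754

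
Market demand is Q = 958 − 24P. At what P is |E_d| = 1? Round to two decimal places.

19.96

For linear demand Q = a − bP, E = −bP/(a − bP). |E| = 1 ⇒ bP = a − bP ⇒ P = a/(2b).
P = 958/(2·24) ≈ 19.96.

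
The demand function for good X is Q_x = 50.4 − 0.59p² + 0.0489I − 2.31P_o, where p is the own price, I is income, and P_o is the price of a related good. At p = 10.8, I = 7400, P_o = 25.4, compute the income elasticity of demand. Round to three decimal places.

1.271

Evaluating quantity at (p, I, P_o) gives Q_x = 50.4 − 0.59(10.8)² + 0.0489(7400) − 2.31(25.4) = 50.4 − 68.8176 + 361.86 − 58.674 = 284.7684.
∂Q_x/∂I = +0.0489, so E_I = 0.0489·(7400/284.7684) ≈ 1.271.
E_I > 1: normal good (luxury).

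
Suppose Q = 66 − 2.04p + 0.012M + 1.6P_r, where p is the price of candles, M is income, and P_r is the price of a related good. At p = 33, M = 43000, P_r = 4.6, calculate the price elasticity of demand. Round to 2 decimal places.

-0.13

Substituting, Q = 66 − 2.04(33) + 0.012(43000) + 1.6(4.6) = 66 − 67.32 + 516 + 7.36 = 522.04.
∂Q/∂p = −2.04, so E_p = (−2.04)·(33/522.04) ≈ -0.13.
|E_p| < 1: demand is inelastic.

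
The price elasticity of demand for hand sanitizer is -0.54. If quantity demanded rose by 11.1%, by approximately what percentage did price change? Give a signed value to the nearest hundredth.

%ΔQ ≈ E × %ΔP ⇒ %ΔP = %ΔQ / E = (11.1%)/(-0.54) ≈ -20.56%.

-20.56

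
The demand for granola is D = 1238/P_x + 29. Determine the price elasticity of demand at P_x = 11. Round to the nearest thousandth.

-0.795

At P_x = 11, D = 141.5455.
dD/dP_x = −1238/P_x² = −10.2314.
Point elasticity E = (dD/dP_x)·(P_x/D) = -10.2314 × 11/141.5455 ≈ -0.795.
|E| < 1, so demand is inelastic at this price.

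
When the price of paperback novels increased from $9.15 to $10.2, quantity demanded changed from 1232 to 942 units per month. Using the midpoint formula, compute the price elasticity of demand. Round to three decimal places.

%Δq = (942 − 1232)/[(1232 + 942)/2] = -290/1087 ≈ -0.2668.
%ΔP = (10.2 − 9.15)/[(9.15 + 10.2)/2] = 1.05/9.675 ≈ 0.1085.
Arc elasticity E = %Δq/%ΔP ≈ -0.2668/0.1085 ≈ -2.458.
|E| > 1: demand is elastic over this range.

-2.458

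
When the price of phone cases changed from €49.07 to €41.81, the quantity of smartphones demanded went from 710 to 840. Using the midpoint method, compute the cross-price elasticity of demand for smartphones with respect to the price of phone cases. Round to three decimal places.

%ΔQ_x = (840 − 710)/[(710+840)/2] = 130/775 ≈ 0.1677.
%ΔP_y = (41.81 − 49.07)/[(49.07+41.81)/2] ≈ -0.1598.
E_xy = 0.1677/-0.1598 ≈ -1.050.
E_xy < 0, so smartphones and phone cases are complements.

-1.050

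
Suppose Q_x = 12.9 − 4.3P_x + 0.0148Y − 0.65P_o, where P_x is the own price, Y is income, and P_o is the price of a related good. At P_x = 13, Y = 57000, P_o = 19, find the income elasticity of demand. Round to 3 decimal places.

First evaluate Q_x: 12.9 − 4.3(13) + 0.0148(57000) − 0.65(19) = 12.9 − 55.9 + 843.6 − 12.35 = 788.25.
∂Q_x/∂Y = +0.0148, so E_I = 0.0148·(57000/788.25) ≈ 1.070.
E_I > 1: normal good (luxury).

1.070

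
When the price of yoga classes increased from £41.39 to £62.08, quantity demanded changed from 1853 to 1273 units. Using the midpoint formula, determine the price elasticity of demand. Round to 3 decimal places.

%ΔQ = (1273 − 1853)/[(1853 + 1273)/2] = -580/1563 ≈ -0.3711.
%Δp = (62.08 − 41.39)/[(41.39 + 62.08)/2] = 20.69/51.735 ≈ 0.3999.
Arc elasticity E = %ΔQ/%Δp ≈ -0.3711/0.3999 ≈ -0.928.
|E| < 1: demand is inelastic over this range.

-0.928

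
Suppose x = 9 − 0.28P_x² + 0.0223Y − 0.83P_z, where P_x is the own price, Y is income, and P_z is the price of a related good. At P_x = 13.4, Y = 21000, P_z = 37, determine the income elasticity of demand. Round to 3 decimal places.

At the given point, x = 9 − 0.28(13.4)² + 0.0223(21000) − 0.83(37) = 9 − 50.2768 + 468.3 − 30.71 = 396.3132.
∂x/∂Y = +0.0223, so E_I = 0.0223·(21000/396.3132) ≈ 1.182.
E_I > 1: normal good (luxury).

1.182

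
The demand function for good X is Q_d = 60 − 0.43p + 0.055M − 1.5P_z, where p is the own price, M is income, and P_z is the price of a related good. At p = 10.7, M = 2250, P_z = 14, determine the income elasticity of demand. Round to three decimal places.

0.782

Evaluating quantity at (p, M, P_z) gives Q_d = 60 − 0.43(10.7) + 0.055(2250) − 1.5(14) = 60 − 4.601 + 123.75 − 21 = 158.149.
∂Q_d/∂M = +0.055, so E_I = 0.055·(2250/158.149) ≈ 0.782.
E_I ∈ (0,1): normal good (necessity).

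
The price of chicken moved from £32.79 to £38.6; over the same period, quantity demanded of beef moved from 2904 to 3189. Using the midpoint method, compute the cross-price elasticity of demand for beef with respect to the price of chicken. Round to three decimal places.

0.575

%ΔQ_x = (3189 − 2904)/[(2904+3189)/2] = 285/3046.5 ≈ 0.0935.
%ΔP_y = (38.6 − 32.79)/[(32.79+38.6)/2] ≈ 0.1628.
E_xy = 0.0935/0.1628 ≈ 0.575.
E_xy > 0, so beef and chicken are substitutes.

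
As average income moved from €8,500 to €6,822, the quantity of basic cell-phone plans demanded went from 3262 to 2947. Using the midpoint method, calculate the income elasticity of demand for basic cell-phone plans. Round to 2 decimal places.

%ΔQ = (2947 − 3262)/[(3262+2947)/2] = -315/3104.5 ≈ -0.1015.
%ΔI = (6,822 − 8,500)/[(8,500+6,822)/2] = -1678/7661 ≈ -0.2190.
E_I = %ΔQ/%ΔI ≈ 0.46.
E_I ∈ (0,1): normal good (necessity).

0.46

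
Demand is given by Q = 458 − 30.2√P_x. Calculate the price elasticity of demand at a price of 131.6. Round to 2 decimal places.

-1.55

At P_x = 131.6, Q = 111.5545.
dQ/dP_x = −30.2/(2√P_x) = −30.2/(2·11.4717).
Point elasticity E = (dQ/dP_x)·(P_x/Q) = -1.3163 × 131.6/111.5545 ≈ -1.55.
|E| > 1, so demand is elastic at this price.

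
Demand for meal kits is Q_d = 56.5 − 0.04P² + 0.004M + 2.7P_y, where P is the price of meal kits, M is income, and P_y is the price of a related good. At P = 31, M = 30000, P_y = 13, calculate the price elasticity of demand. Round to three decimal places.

-0.444

Evaluating quantity at (P, M, P_y) gives Q_d = 56.5 − 0.04(31)² + 0.004(30000) + 2.7(13) = 56.5 − 38.44 + 120 + 35.1 = 173.16.
∂Q_d/∂P = −2·0.04·P = -2.48, so E_p = -2.48·(31/173.16) ≈ -0.444.
|E_p| < 1: demand is inelastic.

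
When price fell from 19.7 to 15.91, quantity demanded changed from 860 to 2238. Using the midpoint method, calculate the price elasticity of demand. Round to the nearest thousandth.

-4.179

%Δq = (2238 − 860)/[(860 + 2238)/2] = 1378/1549 ≈ 0.8896.
%ΔP = (15.91 − 19.7)/[(19.7 + 15.91)/2] = -3.79/17.805 ≈ -0.2129.
Arc elasticity E = %Δq/%ΔP ≈ 0.8896/-0.2129 ≈ -4.179.
|E| > 1: demand is elastic over this range.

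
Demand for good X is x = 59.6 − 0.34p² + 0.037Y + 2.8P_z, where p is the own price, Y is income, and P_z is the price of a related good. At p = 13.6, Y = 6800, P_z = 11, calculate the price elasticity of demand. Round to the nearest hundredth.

-0.45

x = 59.6 − 0.34(13.6)² + 0.037(6800) + 2.8(11) = 59.6 − 62.8864 + 251.6 + 30.8 = 279.1136.
∂x/∂p = −2·0.34·p = -9.248, so E_p = -9.248·(13.6/279.1136) ≈ -0.45.
|E_p| < 1: demand is inelastic.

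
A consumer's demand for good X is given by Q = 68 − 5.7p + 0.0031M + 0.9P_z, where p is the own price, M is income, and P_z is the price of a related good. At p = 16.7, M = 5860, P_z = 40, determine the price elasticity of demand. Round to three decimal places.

First evaluate Q: 68 − 5.7(16.7) + 0.0031(5860) + 0.9(40) = 68 − 95.19 + 18.166 + 36 = 26.976.
∂Q/∂p = −5.7, so E_p = (−5.7)·(16.7/26.976) ≈ -3.529.
|E_p| > 1: demand is elastic.

-3.529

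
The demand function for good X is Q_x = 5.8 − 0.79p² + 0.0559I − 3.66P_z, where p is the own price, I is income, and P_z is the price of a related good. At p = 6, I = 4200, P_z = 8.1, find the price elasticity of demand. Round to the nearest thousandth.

First evaluate Q_x: 5.8 − 0.79(6)² + 0.0559(4200) − 3.66(8.1) = 5.8 − 28.44 + 234.78 − 29.646 = 182.494.
∂Q_x/∂p = −2·0.79·p = -9.48, so E_p = -9.48·(6/182.494) ≈ -0.312.
|E_p| < 1: demand is inelastic.

-0.312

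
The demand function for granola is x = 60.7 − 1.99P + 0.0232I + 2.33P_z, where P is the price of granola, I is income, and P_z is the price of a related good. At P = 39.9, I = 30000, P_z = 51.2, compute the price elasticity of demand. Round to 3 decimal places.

-0.100

First evaluate x: 60.7 − 1.99(39.9) + 0.0232(30000) + 2.33(51.2) = 60.7 − 79.401 + 696 + 119.296 = 796.595.
∂x/∂P = −1.99, so E_p = (−1.99)·(39.9/796.595) ≈ -0.100.
|E_p| < 1: demand is inelastic.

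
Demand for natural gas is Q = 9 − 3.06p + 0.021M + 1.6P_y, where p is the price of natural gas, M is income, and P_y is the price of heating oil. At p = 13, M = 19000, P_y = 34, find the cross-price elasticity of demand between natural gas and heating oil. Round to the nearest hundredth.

At the given point, Q = 9 − 3.06(13) + 0.021(19000) + 1.6(34) = 9 − 39.78 + 399 + 54.4 = 422.62.
∂Q/∂P_y = +1.6, so E_xy = 1.6·(34/422.62) ≈ 0.13.
E_xy > 0: the goods are substitutes.

0.13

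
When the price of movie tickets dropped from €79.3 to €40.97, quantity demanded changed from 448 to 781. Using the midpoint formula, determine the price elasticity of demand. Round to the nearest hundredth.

-0.85

%ΔQ = (781 − 448)/[(448 + 781)/2] = 333/614.5 ≈ 0.5419.
%ΔP = (40.97 − 79.3)/[(79.3 + 40.97)/2] = -38.33/60.135 ≈ -0.6374.
Arc elasticity E = %ΔQ/%ΔP ≈ 0.5419/-0.6374 ≈ -0.85.
|E| < 1: demand is inelastic over this range.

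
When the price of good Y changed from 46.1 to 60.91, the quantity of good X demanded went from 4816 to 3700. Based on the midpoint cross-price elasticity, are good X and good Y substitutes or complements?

%ΔQ_x = (3700 − 4816)/[(4816+3700)/2] = -1116/4258 ≈ -0.2621.
%ΔP_y = (60.91 − 46.1)/[(46.1+60.91)/2] ≈ 0.2768.
E_xy = -0.2621/0.2768 ≈ -0.947.
E_xy < 0, so the goods are complements.

complements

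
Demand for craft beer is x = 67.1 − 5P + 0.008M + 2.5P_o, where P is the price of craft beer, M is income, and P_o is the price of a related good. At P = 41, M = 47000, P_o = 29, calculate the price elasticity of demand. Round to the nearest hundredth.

x = 67.1 − 5(41) + 0.008(47000) + 2.5(29) = 67.1 − 205 + 376 + 72.5 = 310.6.
∂x/∂P = −5, so E_p = (−5)·(41/310.6) ≈ -0.66.
|E_p| < 1: demand is inelastic.

-0.66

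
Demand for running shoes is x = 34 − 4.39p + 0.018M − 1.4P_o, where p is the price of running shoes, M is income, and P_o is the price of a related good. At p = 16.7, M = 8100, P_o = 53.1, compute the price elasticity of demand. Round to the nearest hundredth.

-2.28

Substituting, x = 34 − 4.39(16.7) + 0.018(8100) − 1.4(53.1) = 34 − 73.313 + 145.8 − 74.34 = 32.147.
∂x/∂p = −4.39, so E_p = (−4.39)·(16.7/32.147) ≈ -2.28.
|E_p| > 1: demand is elastic.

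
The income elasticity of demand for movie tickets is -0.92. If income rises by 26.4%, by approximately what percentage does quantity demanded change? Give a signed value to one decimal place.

%ΔQ ≈ E × %ΔI = (-0.92) × (26.4%) ≈ -24.3%.

-24.3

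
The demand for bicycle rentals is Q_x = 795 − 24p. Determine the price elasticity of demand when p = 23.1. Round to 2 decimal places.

At p = 23.1, Q_x = 240.6.
dQ_x/dp = −24.
Point elasticity E = (dQ_x/dp)·(p/Q_x) = -24 × 23.1/240.6 ≈ -2.30.
|E| > 1, so demand is elastic at this price.

-2.30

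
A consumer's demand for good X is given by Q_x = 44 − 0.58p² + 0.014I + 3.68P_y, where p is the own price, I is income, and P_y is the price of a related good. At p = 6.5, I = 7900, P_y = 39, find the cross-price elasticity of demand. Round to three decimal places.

Substituting, Q_x = 44 − 0.58(6.5)² + 0.014(7900) + 3.68(39) = 44 − 24.505 + 110.6 + 143.52 = 273.615.
∂Q_x/∂P_y = +3.68, so E_xy = 3.68·(39/273.615) ≈ 0.525.
E_xy > 0: the goods are substitutes.

0.525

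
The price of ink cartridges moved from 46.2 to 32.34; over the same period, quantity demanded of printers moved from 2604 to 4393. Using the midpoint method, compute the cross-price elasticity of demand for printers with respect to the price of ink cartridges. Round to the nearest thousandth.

-1.449

%ΔQ_x = (4393 − 2604)/[(2604+4393)/2] = 1789/3498.5 ≈ 0.5114.
%ΔP_y = (32.34 − 46.2)/[(46.2+32.34)/2] ≈ -0.3529.
E_xy = 0.5114/-0.3529 ≈ -1.449.
E_xy < 0, so printers and ink cartridges are complements.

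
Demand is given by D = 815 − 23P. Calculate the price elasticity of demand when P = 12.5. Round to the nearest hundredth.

-0.55

At P = 12.5, D = 527.5.
dD/dP = −23.
Point elasticity E = (dD/dP)·(P/D) = -23 × 12.5/527.5 ≈ -0.55.
|E| < 1, so demand is inelastic at this price.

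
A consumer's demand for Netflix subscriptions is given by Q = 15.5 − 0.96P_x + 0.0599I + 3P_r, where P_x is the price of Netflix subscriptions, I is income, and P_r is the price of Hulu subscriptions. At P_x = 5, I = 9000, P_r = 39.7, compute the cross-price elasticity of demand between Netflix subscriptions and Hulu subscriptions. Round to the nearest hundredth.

Evaluating quantity at (P_x, I, P_r) gives Q = 15.5 − 0.96(5) + 0.0599(9000) + 3(39.7) = 15.5 − 4.8 + 539.1 + 119.1 = 668.9.
∂Q/∂P_r = +3, so E_xy = 3·(39.7/668.9) ≈ 0.18.
E_xy > 0: the goods are substitutes.

0.18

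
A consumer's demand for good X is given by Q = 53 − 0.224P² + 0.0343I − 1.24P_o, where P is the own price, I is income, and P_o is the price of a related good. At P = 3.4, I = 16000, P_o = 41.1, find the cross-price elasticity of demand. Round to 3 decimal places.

Substituting, Q = 53 − 0.224(3.4)² + 0.0343(16000) − 1.24(41.1) = 53 − 2.5894 + 548.8 − 50.964 = 548.2466.
∂Q/∂P_o = −1.24, so E_xy = -1.24·(41.1/548.2466) ≈ -0.093.
E_xy < 0: the goods are complements.

-0.093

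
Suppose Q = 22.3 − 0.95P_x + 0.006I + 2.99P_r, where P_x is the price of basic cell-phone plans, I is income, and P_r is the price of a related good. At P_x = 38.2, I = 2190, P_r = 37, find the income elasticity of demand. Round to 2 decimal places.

0.12

Substituting, Q = 22.3 − 0.95(38.2) + 0.006(2190) + 2.99(37) = 22.3 − 36.29 + 13.14 + 110.63 = 109.78.
∂Q/∂I = +0.006, so E_I = 0.006·(2190/109.78) ≈ 0.12.
E_I ∈ (0,1): normal good (necessity).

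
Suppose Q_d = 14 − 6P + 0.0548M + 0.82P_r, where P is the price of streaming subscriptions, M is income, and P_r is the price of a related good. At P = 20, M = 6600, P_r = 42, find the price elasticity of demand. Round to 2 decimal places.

-0.41

Substituting, Q_d = 14 − 6(20) + 0.0548(6600) + 0.82(42) = 14 − 120 + 361.68 + 34.44 = 290.12.
∂Q_d/∂P = −6, so E_p = (−6)·(20/290.12) ≈ -0.41.
|E_p| < 1: demand is inelastic.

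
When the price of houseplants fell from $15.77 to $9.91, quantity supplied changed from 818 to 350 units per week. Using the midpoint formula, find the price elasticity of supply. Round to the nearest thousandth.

%Δq = (350 − 818)/[(818 + 350)/2] = -468/584 ≈ -0.8014.
%Δp = (9.91 − 15.77)/[(15.77 + 9.91)/2] = -5.86/12.84 ≈ -0.4564.
Arc elasticity E = %Δq/%Δp ≈ -0.8014/-0.4564 ≈ 1.756.
|E| > 1: supply is elastic over this range.

1.756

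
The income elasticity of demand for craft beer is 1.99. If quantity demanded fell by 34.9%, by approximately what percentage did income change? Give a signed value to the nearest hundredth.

%ΔQ ≈ E × %ΔI ⇒ %ΔI = %ΔQ / E = (-34.9%)/(1.99) ≈ -17.54%.

-17.54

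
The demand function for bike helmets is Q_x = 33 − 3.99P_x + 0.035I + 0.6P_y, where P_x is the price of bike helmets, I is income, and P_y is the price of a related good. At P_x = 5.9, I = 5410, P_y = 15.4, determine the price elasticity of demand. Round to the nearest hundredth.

Evaluating quantity at (P_x, I, P_y) gives Q_x = 33 − 3.99(5.9) + 0.035(5410) + 0.6(15.4) = 33 − 23.541 + 189.35 + 9.24 = 208.049.
∂Q_x/∂P_x = −3.99, so E_p = (−3.99)·(5.9/208.049) ≈ -0.11.
|E_p| < 1: demand is inelastic.

-0.11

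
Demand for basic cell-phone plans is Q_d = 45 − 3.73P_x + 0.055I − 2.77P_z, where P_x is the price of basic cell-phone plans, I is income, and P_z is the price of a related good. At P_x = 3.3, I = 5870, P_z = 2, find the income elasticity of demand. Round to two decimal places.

0.92

At the given point, Q_d = 45 − 3.73(3.3) + 0.055(5870) − 2.77(2) = 45 − 12.309 + 322.85 − 5.54 = 350.001.
∂Q_d/∂I = +0.055, so E_I = 0.055·(5870/350.001) ≈ 0.92.
E_I ∈ (0,1): normal good (necessity).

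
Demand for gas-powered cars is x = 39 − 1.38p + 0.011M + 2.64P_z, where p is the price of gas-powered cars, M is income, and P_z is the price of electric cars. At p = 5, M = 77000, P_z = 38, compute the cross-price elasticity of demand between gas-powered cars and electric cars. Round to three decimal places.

0.102

At the given point, x = 39 − 1.38(5) + 0.011(77000) + 2.64(38) = 39 − 6.9 + 847 + 100.32 = 979.42.
∂x/∂P_z = +2.64, so E_xy = 2.64·(38/979.42) ≈ 0.102.
E_xy > 0: the goods are substitutes.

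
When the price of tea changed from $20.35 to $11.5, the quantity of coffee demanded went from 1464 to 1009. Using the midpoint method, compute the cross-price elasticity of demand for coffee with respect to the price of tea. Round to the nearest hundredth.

0.66

%ΔQ_x = (1009 − 1464)/[(1464+1009)/2] = -455/1236.5 ≈ -0.3680.
%ΔP_y = (11.5 − 20.35)/[(20.35+11.5)/2] ≈ -0.5557.
E_xy = -0.3680/-0.5557 ≈ 0.66.
E_xy > 0, so coffee and tea are substitutes.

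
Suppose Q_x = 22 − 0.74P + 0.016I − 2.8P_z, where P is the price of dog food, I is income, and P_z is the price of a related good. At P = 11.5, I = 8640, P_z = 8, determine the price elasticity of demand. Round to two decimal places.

Substituting, Q_x = 22 − 0.74(11.5) + 0.016(8640) − 2.8(8) = 22 − 8.51 + 138.24 − 22.4 = 129.33.
∂Q_x/∂P = −0.74, so E_p = (−0.74)·(11.5/129.33) ≈ -0.07.
|E_p| < 1: demand is inelastic.

-0.07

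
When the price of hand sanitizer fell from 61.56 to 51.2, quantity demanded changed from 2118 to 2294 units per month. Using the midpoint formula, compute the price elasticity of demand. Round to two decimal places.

%Δq = (2294 − 2118)/[(2118 + 2294)/2] = 176/2206 ≈ 0.0798.
%ΔP = (51.2 − 61.56)/[(61.56 + 51.2)/2] = -10.36/56.38 ≈ -0.1838.
Arc elasticity E = %Δq/%ΔP ≈ 0.0798/-0.1838 ≈ -0.43.
|E| < 1: demand is inelastic over this range.

-0.43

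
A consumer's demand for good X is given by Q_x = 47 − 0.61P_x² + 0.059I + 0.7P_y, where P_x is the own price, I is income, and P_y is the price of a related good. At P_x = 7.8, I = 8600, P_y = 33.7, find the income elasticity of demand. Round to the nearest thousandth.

First evaluate Q_x: 47 − 0.61(7.8)² + 0.059(8600) + 0.7(33.7) = 47 − 37.1124 + 507.4 + 23.59 = 540.8776.
∂Q_x/∂I = +0.059, so E_I = 0.059·(8600/540.8776) ≈ 0.938.
E_I ∈ (0,1): normal good (necessity).

0.938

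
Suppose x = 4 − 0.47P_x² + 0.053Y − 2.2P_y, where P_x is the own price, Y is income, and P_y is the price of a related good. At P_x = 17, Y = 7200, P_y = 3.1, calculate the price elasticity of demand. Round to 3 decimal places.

-1.118

Substituting, x = 4 − 0.47(17)² + 0.053(7200) − 2.2(3.1) = 4 − 135.83 + 381.6 − 6.82 = 242.95.
∂x/∂P_x = −2·0.47·P_x = -15.98, so E_p = -15.98·(17/242.95) ≈ -1.118.
|E_p| > 1: demand is elastic.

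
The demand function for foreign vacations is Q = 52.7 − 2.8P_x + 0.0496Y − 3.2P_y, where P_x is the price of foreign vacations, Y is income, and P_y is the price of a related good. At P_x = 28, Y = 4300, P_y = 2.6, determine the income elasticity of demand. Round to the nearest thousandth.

1.190

Q = 52.7 − 2.8(28) + 0.0496(4300) − 3.2(2.6) = 52.7 − 78.4 + 213.28 − 8.32 = 179.26.
∂Q/∂Y = +0.0496, so E_I = 0.0496·(4300/179.26) ≈ 1.190.
E_I > 1: normal good (luxury).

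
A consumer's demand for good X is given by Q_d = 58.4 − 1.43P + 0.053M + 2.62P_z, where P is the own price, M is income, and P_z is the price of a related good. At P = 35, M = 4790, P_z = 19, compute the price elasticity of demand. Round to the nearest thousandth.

Evaluating quantity at (P, M, P_z) gives Q_d = 58.4 − 1.43(35) + 0.053(4790) + 2.62(19) = 58.4 − 50.05 + 253.87 + 49.78 = 312.
∂Q_d/∂P = −1.43, so E_p = (−1.43)·(35/312) ≈ -0.160.
|E_p| < 1: demand is inelastic.

-0.160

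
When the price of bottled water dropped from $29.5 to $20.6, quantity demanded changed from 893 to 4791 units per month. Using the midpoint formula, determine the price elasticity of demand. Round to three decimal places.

%Δq = (4791 − 893)/[(893 + 4791)/2] = 3898/2842 ≈ 1.3716.
%ΔP = (20.6 − 29.5)/[(29.5 + 20.6)/2] = -8.9/25.05 ≈ -0.3553.
Arc elasticity E = %Δq/%ΔP ≈ 1.3716/-0.3553 ≈ -3.860.
|E| > 1: demand is elastic over this range.

-3.860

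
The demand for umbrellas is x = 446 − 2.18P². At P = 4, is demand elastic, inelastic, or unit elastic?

At P = 4, x = 411.12.
dx/dP = −2·2.18·P = −17.44.
Point elasticity E = (dx/dP)·(P/x) = -17.44 × 4/411.12 ≈ -0.170.
|E| ≈ 0.170 < 1, so demand is inelastic.

inelastic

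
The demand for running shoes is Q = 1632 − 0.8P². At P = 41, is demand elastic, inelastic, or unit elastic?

elastic

At P = 41, Q = 287.2.
dQ/dP = −2·0.8·P = −65.6.
Point elasticity E = (dQ/dP)·(P/Q) = -65.6 × 41/287.2 ≈ -9.365.
|E| ≈ 9.365 > 1, so demand is elastic.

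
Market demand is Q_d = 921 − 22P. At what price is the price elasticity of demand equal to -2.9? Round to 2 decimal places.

Set −bP/(a − bP) = −2.9 ⇒ bP = 2.9(a − bP) ⇒ bP(1+2.9) = 2.9·a.
P = 2.9·921/(22·3.9) ≈ 31.13.

31.13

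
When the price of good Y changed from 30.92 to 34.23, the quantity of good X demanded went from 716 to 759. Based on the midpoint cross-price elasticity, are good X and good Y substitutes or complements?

%ΔQ_x = (759 − 716)/[(716+759)/2] = 43/737.5 ≈ 0.0583.
%ΔP_y = (34.23 − 30.92)/[(30.92+34.23)/2] ≈ 0.1016.
E_xy = 0.0583/0.1016 ≈ 0.574.
E_xy > 0, so the goods are substitutes.

substitutes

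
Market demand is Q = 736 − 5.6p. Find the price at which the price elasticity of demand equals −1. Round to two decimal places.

65.71

For linear demand Q = a − bp, E = −bp/(a − bp). |E| = 1 ⇒ bp = a − bp ⇒ p = a/(2b).
p = 736/(2·5.6) ≈ 65.71.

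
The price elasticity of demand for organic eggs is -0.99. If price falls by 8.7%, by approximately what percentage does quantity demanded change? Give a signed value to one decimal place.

%ΔQ ≈ E × %ΔP = (-0.99) × (-8.7%) ≈ 8.6%.

8.6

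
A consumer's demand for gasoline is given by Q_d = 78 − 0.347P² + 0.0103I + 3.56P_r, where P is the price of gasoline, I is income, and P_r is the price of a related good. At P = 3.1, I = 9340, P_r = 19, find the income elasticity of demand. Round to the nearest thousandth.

Q_d = 78 − 0.347(3.1)² + 0.0103(9340) + 3.56(19) = 78 − 3.3347 + 96.202 + 67.64 = 238.5073.
∂Q_d/∂I = +0.0103, so E_I = 0.0103·(9340/238.5073) ≈ 0.403.
E_I ∈ (0,1): normal good (necessity).

0.403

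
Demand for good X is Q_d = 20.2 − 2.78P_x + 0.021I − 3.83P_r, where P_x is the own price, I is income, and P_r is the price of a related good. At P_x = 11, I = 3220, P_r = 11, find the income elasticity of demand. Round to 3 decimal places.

At the given point, Q_d = 20.2 − 2.78(11) + 0.021(3220) − 3.83(11) = 20.2 − 30.58 + 67.62 − 42.13 = 15.11.
∂Q_d/∂I = +0.021, so E_I = 0.021·(3220/15.11) ≈ 4.475.
E_I > 1: normal good (luxury).

4.475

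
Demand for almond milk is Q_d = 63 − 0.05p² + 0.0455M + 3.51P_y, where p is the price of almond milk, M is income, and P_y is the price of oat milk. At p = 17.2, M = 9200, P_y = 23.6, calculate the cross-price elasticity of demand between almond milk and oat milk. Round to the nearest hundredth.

0.15

Q_d = 63 − 0.05(17.2)² + 0.0455(9200) + 3.51(23.6) = 63 − 14.792 + 418.6 + 82.836 = 549.644.
∂Q_d/∂P_y = +3.51, so E_xy = 3.51·(23.6/549.644) ≈ 0.15.
E_xy > 0: the goods are substitutes.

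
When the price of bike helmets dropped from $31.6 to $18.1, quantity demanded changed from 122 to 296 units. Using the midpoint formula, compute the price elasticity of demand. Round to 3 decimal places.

%Δq = (296 − 122)/[(122 + 296)/2] = 174/209 ≈ 0.8325.
%ΔP = (18.1 − 31.6)/[(31.6 + 18.1)/2] = -13.5/24.85 ≈ -0.5433.
Arc elasticity E = %Δq/%ΔP ≈ 0.8325/-0.5433 ≈ -1.532.
|E| > 1: demand is elastic over this range.

-1.532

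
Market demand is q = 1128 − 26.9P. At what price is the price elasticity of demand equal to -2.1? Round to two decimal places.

Set −bP/(a − bP) = −2.1 ⇒ bP = 2.1(a − bP) ⇒ bP(1+2.1) = 2.1·a.
P = 2.1·1128/(26.9·3.1) ≈ 28.41.

28.41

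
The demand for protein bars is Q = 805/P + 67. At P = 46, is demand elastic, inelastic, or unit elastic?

inelastic

At P = 46, Q = 84.5.
dQ/dP = −805/P² = −0.3804.
Point elasticity E = (dQ/dP)·(P/Q) = -0.3804 × 46/84.5 ≈ -0.207.
|E| ≈ 0.207 < 1, so demand is inelastic.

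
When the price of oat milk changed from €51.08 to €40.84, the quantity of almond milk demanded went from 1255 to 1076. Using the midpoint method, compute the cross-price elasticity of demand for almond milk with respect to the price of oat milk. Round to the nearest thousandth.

%ΔQ_x = (1076 − 1255)/[(1255+1076)/2] = -179/1165.5 ≈ -0.1536.
%ΔP_y = (40.84 − 51.08)/[(51.08+40.84)/2] ≈ -0.2228.
E_xy = -0.1536/-0.2228 ≈ 0.689.
E_xy > 0, so almond milk and oat milk are substitutes.

0.689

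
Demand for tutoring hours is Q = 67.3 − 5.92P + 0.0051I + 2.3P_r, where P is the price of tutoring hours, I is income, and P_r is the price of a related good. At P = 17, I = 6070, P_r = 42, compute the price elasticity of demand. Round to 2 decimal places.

First evaluate Q: 67.3 − 5.92(17) + 0.0051(6070) + 2.3(42) = 67.3 − 100.64 + 30.957 + 96.6 = 94.217.
∂Q/∂P = −5.92, so E_p = (−5.92)·(17/94.217) ≈ -1.07.
|E_p| > 1: demand is elastic.

-1.07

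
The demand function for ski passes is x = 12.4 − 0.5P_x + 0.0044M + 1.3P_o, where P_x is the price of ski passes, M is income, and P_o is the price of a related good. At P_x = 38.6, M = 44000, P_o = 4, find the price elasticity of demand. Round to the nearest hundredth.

x = 12.4 − 0.5(38.6) + 0.0044(44000) + 1.3(4) = 12.4 − 19.3 + 193.6 + 5.2 = 191.9.
∂x/∂P_x = −0.5, so E_p = (−0.5)·(38.6/191.9) ≈ -0.10.
|E_p| < 1: demand is inelastic.

-0.10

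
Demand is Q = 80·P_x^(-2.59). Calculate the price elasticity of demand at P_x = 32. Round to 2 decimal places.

For a Cobb–Douglas (constant-elasticity) form Q = A·P_x^α·…, the elasticity with respect to P_x equals the exponent α at every point.
Here the exponent on P_x is -2.59, so the price elasticity of demand is -2.59.

-2.59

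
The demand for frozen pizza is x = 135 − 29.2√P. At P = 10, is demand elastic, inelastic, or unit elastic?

elastic

At P = 10, x = 42.6615.
dx/dP = −29.2/(2√P) = −29.2/(2·3.1623).
Point elasticity E = (dx/dP)·(P/x) = -4.6169 × 10/42.6615 ≈ -1.082.
|E| ≈ 1.082 > 1, so demand is elastic.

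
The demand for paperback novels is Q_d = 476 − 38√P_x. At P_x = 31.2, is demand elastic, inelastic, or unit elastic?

At P_x = 31.2, Q_d = 263.7436.
dQ_d/dP_x = −38/(2√P_x) = −38/(2·5.5857).
Point elasticity E = (dQ_d/dP_x)·(P_x/Q_d) = -3.4015 × 31.2/263.7436 ≈ -0.402.
|E| ≈ 0.402 < 1, so demand is inelastic.

inelastic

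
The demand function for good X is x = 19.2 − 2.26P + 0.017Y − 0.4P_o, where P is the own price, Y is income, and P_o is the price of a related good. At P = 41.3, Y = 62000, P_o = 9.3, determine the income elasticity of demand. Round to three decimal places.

Substituting, x = 19.2 − 2.26(41.3) + 0.017(62000) − 0.4(9.3) = 19.2 − 93.338 + 1054 − 3.72 = 976.142.
∂x/∂Y = +0.017, so E_I = 0.017·(62000/976.142) ≈ 1.080.
E_I > 1: normal good (luxury).

1.080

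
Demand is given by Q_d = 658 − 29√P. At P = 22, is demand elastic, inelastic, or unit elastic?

inelastic

At P = 22, Q_d = 521.9779.
dQ_d/dP = −29/(2√P) = −29/(2·4.6904).
Point elasticity E = (dQ_d/dP)·(P/Q_d) = -3.0914 × 22/521.9779 ≈ -0.130.
|E| ≈ 0.130 < 1, so demand is inelastic.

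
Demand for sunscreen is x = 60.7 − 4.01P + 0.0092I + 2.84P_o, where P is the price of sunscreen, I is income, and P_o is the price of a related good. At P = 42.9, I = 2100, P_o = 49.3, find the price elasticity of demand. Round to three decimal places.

First evaluate x: 60.7 − 4.01(42.9) + 0.0092(2100) + 2.84(49.3) = 60.7 − 172.029 + 19.32 + 140.012 = 48.003.
∂x/∂P = −4.01, so E_p = (−4.01)·(42.9/48.003) ≈ -3.584.
|E_p| > 1: demand is elastic.

-3.584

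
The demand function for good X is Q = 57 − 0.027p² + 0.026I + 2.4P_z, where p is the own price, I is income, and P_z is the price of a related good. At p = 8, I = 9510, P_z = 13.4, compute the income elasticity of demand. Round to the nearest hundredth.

0.74

Substituting, Q = 57 − 0.027(8)² + 0.026(9510) + 2.4(13.4) = 57 − 1.728 + 247.26 + 32.16 = 334.692.
∂Q/∂I = +0.026, so E_I = 0.026·(9510/334.692) ≈ 0.74.
E_I ∈ (0,1): normal good (necessity).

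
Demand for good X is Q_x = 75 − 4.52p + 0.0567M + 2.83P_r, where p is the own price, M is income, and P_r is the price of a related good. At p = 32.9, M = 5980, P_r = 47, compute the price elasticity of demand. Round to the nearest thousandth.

First evaluate Q_x: 75 − 4.52(32.9) + 0.0567(5980) + 2.83(47) = 75 − 148.708 + 339.066 + 133.01 = 398.368.
∂Q_x/∂p = −4.52, so E_p = (−4.52)·(32.9/398.368) ≈ -0.373.
|E_p| < 1: demand is inelastic.

-0.373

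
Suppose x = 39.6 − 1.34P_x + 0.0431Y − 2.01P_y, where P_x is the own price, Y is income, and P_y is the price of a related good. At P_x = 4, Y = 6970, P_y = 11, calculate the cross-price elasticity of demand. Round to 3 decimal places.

Substituting, x = 39.6 − 1.34(4) + 0.0431(6970) − 2.01(11) = 39.6 − 5.36 + 300.407 − 22.11 = 312.537.
∂x/∂P_y = −2.01, so E_xy = -2.01·(11/312.537) ≈ -0.071.
E_xy < 0: the goods are complements.

-0.071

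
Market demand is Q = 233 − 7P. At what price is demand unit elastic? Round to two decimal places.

16.64

For linear demand Q = a − bP, E = −bP/(a − bP). |E| = 1 ⇒ bP = a − bP ⇒ P = a/(2b).
P = 233/(2·7) ≈ 16.64.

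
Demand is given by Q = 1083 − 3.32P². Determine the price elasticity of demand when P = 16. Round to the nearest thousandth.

-7.293

At P = 16, Q = 233.08.
dQ/dP = −2·3.32·P = −106.24.
Point elasticity E = (dQ/dP)·(P/Q) = -106.24 × 16/233.08 ≈ -7.293.
|E| > 1, so demand is elastic at this price.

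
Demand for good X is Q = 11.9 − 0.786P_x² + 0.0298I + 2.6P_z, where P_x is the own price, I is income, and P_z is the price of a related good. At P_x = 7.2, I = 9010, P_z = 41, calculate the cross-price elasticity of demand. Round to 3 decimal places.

Substituting, Q = 11.9 − 0.786(7.2)² + 0.0298(9010) + 2.6(41) = 11.9 − 40.7462 + 268.498 + 106.6 = 346.2518.
∂Q/∂P_z = +2.6, so E_xy = 2.6·(41/346.2518) ≈ 0.308.
E_xy > 0: the goods are substitutes.

0.308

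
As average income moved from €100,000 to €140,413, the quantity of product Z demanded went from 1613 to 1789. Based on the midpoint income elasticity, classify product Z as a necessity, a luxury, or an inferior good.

%ΔQ = (1789 − 1613)/[(1613+1789)/2] = 176/1701 ≈ 0.1035.
%ΔM = (140,413 − 100,000)/[(100,000+140,413)/2] = 40413/120206.5 ≈ 0.3362.
E_I = %ΔQ/%ΔM ≈ 0.308.
E_I ∈ (0,1): normal good (necessity).

necessity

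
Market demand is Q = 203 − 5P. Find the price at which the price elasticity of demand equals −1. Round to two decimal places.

For linear demand Q = a − bP, E = −bP/(a − bP). |E| = 1 ⇒ bP = a − bP ⇒ P = a/(2b).
P = 203/(2·5) = 20.30.

20.30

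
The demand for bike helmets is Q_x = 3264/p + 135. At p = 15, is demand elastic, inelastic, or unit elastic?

inelastic

At p = 15, Q_x = 352.6.
dQ_x/dp = −3264/p² = −14.5067.
Point elasticity E = (dQ_x/dp)·(p/Q_x) = -14.5067 × 15/352.6 ≈ -0.617.
|E| ≈ 0.617 < 1, so demand is inelastic.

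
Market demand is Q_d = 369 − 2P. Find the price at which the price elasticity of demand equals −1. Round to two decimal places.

92.25

For linear demand Q_d = a − bP, E = −bP/(a − bP). |E| = 1 ⇒ bP = a − bP ⇒ P = a/(2b).
P = 369/(2·2) = 92.25.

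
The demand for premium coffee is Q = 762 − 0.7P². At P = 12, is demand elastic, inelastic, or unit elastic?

inelastic

At P = 12, Q = 661.2.
dQ/dP = −2·0.7·P = −16.8.
Point elasticity E = (dQ/dP)·(P/Q) = -16.8 × 12/661.2 ≈ -0.305.
|E| ≈ 0.305 < 1, so demand is inelastic.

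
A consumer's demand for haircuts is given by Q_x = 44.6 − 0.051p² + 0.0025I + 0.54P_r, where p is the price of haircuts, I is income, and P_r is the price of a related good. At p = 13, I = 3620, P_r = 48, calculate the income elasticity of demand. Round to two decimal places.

0.13

Substituting, Q_x = 44.6 − 0.051(13)² + 0.0025(3620) + 0.54(48) = 44.6 − 8.619 + 9.05 + 25.92 = 70.951.
∂Q_x/∂I = +0.0025, so E_I = 0.0025·(3620/70.951) ≈ 0.13.
E_I ∈ (0,1): normal good (necessity).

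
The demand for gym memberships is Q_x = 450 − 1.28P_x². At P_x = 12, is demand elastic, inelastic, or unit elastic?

elastic

At P_x = 12, Q_x = 265.68.
dQ_x/dP_x = −2·1.28·P_x = −30.72.
Point elasticity E = (dQ_x/dP_x)·(P_x/Q_x) = -30.72 × 12/265.68 ≈ -1.388.
|E| ≈ 1.388 > 1, so demand is elastic.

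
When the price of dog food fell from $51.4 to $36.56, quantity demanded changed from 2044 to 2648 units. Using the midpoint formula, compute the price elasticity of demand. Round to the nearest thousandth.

%Δq = (2648 − 2044)/[(2044 + 2648)/2] = 604/2346 ≈ 0.2575.
%ΔP = (36.56 − 51.4)/[(51.4 + 36.56)/2] = -14.84/43.98 ≈ -0.3374.
Arc elasticity E = %Δq/%ΔP ≈ 0.2575/-0.3374 ≈ -0.763.
|E| < 1: demand is inelastic over this range.

-0.763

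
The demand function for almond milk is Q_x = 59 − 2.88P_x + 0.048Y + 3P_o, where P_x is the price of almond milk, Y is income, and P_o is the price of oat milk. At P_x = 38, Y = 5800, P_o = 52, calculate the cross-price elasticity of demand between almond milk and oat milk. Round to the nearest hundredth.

0.41

Evaluating quantity at (P_x, Y, P_o) gives Q_x = 59 − 2.88(38) + 0.048(5800) + 3(52) = 59 − 109.44 + 278.4 + 156 = 383.96.
∂Q_x/∂P_o = +3, so E_xy = 3·(52/383.96) ≈ 0.41.
E_xy > 0: the goods are substitutes.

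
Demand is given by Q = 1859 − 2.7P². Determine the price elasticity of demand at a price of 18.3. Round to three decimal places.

At P = 18.3, Q = 954.797.
dQ/dP = −2·2.7·P = −98.82.
Point elasticity E = (dQ/dP)·(P/Q) = -98.82 × 18.3/954.797 ≈ -1.894.
|E| > 1, so demand is elastic at this price.

-1.894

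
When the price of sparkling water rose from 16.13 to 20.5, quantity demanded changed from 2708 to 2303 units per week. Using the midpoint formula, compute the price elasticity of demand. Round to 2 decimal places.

%Δq = (2303 − 2708)/[(2708 + 2303)/2] = -405/2505.5 ≈ -0.1616.
%Δp = (20.5 − 16.13)/[(16.13 + 20.5)/2] = 4.37/18.315 ≈ 0.2386.
Arc elasticity E = %Δq/%Δp ≈ -0.1616/0.2386 ≈ -0.68.
|E| < 1: demand is inelastic over this range.

-0.68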